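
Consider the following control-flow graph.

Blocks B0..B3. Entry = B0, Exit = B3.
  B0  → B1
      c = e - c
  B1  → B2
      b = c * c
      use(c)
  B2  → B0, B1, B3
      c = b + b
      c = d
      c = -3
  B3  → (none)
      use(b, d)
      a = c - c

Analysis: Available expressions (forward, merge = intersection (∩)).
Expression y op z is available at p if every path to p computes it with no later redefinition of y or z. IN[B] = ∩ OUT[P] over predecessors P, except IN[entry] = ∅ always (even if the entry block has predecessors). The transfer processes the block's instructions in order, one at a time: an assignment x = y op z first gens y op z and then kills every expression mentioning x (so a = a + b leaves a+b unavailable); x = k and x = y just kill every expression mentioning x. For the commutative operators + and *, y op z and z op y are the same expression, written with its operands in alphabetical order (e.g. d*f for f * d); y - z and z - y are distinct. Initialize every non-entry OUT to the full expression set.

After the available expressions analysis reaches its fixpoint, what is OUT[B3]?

Answer: {b+b, c-c}

Working:
Converged values:
  B0: | IN={} | OUT={}
  B1: | IN={} | OUT={c*c}
  B2: | IN={c*c} | OUT={b+b}
  B3: | IN={b+b} | OUT={b+b, c-c}

Merge at B3: IN[B3] = OUT[B2] = {b+b}
Applying B3's transfer function to that IN value gives OUT[B3] (row B3 above).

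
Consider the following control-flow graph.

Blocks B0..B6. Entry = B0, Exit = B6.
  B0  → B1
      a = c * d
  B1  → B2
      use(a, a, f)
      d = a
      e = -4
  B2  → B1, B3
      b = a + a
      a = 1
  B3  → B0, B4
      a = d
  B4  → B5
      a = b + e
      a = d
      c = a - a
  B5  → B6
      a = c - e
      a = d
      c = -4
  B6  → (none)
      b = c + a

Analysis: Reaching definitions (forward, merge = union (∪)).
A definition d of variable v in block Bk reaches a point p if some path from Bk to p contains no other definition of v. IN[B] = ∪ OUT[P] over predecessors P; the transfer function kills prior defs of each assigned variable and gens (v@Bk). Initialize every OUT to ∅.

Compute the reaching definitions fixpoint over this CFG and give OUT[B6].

Answer: {a@B5, b@B6, c@B5, d@B1, e@B1}

Derivation:
Converged values:
  B0: | IN={a@B3, b@B2, d@B1, e@B1} | OUT={a@B0, b@B2, d@B1, e@B1}
  B1: | IN={a@B0, a@B2, b@B2, d@B1, e@B1} | OUT={a@B0, a@B2, b@B2, d@B1, e@B1}
  B2: | IN={a@B0, a@B2, b@B2, d@B1, e@B1} | OUT={a@B2, b@B2, d@B1, e@B1}
  B3: | IN={a@B2, b@B2, d@B1, e@B1} | OUT={a@B3, b@B2, d@B1, e@B1}
  B4: | IN={a@B3, b@B2, d@B1, e@B1} | OUT={a@B4, b@B2, c@B4, d@B1, e@B1}
  B5: | IN={a@B4, b@B2, c@B4, d@B1, e@B1} | OUT={a@B5, b@B2, c@B5, d@B1, e@B1}
  B6: | IN={a@B5, b@B2, c@B5, d@B1, e@B1} | OUT={a@B5, b@B6, c@B5, d@B1, e@B1}

Merge at B6: IN[B6] = OUT[B5] = {a@B5, b@B2, c@B5, d@B1, e@B1}
Applying B6's transfer function to that IN value gives OUT[B6] (row B6 above).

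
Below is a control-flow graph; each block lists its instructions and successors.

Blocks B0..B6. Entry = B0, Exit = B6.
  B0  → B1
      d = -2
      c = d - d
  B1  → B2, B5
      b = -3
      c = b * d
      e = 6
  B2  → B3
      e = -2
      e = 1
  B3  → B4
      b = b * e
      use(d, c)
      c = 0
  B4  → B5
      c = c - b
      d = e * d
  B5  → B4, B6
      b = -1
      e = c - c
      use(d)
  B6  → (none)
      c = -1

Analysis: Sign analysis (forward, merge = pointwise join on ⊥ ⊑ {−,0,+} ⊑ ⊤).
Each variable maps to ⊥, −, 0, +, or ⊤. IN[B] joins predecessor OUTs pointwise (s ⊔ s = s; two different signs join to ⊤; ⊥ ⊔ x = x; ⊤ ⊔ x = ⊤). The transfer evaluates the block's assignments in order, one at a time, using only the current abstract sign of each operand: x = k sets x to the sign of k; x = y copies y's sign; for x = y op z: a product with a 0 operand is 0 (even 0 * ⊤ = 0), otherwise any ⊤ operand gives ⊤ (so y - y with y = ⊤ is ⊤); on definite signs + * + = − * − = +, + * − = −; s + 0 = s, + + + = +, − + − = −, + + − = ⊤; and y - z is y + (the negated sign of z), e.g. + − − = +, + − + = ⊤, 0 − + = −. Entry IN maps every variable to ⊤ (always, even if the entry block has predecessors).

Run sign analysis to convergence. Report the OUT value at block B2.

Answer: {a: ⊤, b: -, c: +, d: -, e: +, f: ⊤}

Trace:
Fixpoint table:
  B0:   IN=(all ⊤)   OUT={d:-; rest ⊤}
  B1:   IN={d:-; rest ⊤}   OUT={b:-, c:+, d:-, e:+; rest ⊤}
  B2:   IN={b:-, c:+, d:-, e:+; rest ⊤}   OUT={b:-, c:+, d:-, e:+; rest ⊤}
  B3:   IN={b:-, c:+, d:-, e:+; rest ⊤}   OUT={b:-, c:0, d:-, e:+; rest ⊤}
  B4:   IN={b:-; rest ⊤}   OUT={b:-; rest ⊤}
  B5:   IN={b:-; rest ⊤}   OUT={b:-; rest ⊤}
  B6:   IN={b:-; rest ⊤}   OUT={b:-, c:-; rest ⊤}

Merge at B2: IN[B2] = OUT[B1] = {a: ⊤, b: -, c: +, d: -, e: +, f: ⊤}
Applying B2's transfer function to that IN value gives OUT[B2] (row B2 above).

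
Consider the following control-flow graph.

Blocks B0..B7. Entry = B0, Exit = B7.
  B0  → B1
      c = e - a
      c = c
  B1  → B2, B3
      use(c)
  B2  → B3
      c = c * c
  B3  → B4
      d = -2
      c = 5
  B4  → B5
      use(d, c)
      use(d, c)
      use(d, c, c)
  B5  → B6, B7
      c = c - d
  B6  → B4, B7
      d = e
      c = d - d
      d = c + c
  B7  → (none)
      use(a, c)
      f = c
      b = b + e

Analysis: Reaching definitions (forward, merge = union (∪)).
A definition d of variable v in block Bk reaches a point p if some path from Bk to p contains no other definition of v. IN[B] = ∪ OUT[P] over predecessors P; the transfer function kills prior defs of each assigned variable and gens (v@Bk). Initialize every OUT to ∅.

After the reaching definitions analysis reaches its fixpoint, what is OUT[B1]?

Answer: {c@B0}

Derivation:
Fixpoint table:
  B0:  IN={}  OUT={c@B0}
  B1:  IN={c@B0}  OUT={c@B0}
  B2:  IN={c@B0}  OUT={c@B2}
  B3:  IN={c@B0, c@B2}  OUT={c@B3, d@B3}
  B4:  IN={c@B3, c@B6, d@B3, d@B6}  OUT={c@B3, c@B6, d@B3, d@B6}
  B5:  IN={c@B3, c@B6, d@B3, d@B6}  OUT={c@B5, d@B3, d@B6}
  B6:  IN={c@B5, d@B3, d@B6}  OUT={c@B6, d@B6}
  B7:  IN={c@B5, c@B6, d@B3, d@B6}  OUT={b@B7, c@B5, c@B6, d@B3, d@B6, f@B7}

Merge at B1: IN[B1] = OUT[B0] = {c@B0}
Applying B1's transfer function to that IN value gives OUT[B1] (row B1 above).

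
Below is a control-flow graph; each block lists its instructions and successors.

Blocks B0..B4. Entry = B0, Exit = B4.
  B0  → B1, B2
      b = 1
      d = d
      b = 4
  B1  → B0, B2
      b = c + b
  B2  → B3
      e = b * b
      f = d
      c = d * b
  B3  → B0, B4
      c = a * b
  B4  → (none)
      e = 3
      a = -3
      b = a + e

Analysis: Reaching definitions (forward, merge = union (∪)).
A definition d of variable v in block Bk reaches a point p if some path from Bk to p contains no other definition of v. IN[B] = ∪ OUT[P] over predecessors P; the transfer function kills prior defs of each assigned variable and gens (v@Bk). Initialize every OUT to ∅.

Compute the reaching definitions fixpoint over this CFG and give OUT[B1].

Converged values:
  B0:   IN={b@B0, b@B1, c@B3, d@B0, e@B2, f@B2}   OUT={b@B0, c@B3, d@B0, e@B2, f@B2}
  B1:   IN={b@B0, c@B3, d@B0, e@B2, f@B2}   OUT={b@B1, c@B3, d@B0, e@B2, f@B2}
  B2:   IN={b@B0, b@B1, c@B3, d@B0, e@B2, f@B2}   OUT={b@B0, b@B1, c@B2, d@B0, e@B2, f@B2}
  B3:   IN={b@B0, b@B1, c@B2, d@B0, e@B2, f@B2}   OUT={b@B0, b@B1, c@B3, d@B0, e@B2, f@B2}
  B4:   IN={b@B0, b@B1, c@B3, d@B0, e@B2, f@B2}   OUT={a@B4, b@B4, c@B3, d@B0, e@B4, f@B2}

Merge at B1: IN[B1] = OUT[B0] = {b@B0, c@B3, d@B0, e@B2, f@B2}
Applying B1's transfer function to that IN value gives OUT[B1] (row B1 above).

Answer: {b@B1, c@B3, d@B0, e@B2, f@B2}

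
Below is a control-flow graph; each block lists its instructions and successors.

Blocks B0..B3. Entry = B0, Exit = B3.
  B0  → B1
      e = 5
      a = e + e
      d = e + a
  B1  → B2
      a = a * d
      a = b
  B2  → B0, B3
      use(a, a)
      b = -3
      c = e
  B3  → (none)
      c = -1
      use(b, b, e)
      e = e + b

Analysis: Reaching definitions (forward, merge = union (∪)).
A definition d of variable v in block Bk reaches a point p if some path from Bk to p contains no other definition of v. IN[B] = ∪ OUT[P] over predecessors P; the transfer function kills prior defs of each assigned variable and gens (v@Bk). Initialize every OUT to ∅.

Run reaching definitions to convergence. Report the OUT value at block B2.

Per-block solution:
  B0:   IN={a@B1, b@B2, c@B2, d@B0, e@B0}   OUT={a@B0, b@B2, c@B2, d@B0, e@B0}
  B1:   IN={a@B0, b@B2, c@B2, d@B0, e@B0}   OUT={a@B1, b@B2, c@B2, d@B0, e@B0}
  B2:   IN={a@B1, b@B2, c@B2, d@B0, e@B0}   OUT={a@B1, b@B2, c@B2, d@B0, e@B0}
  B3:   IN={a@B1, b@B2, c@B2, d@B0, e@B0}   OUT={a@B1, b@B2, c@B3, d@B0, e@B3}

Merge at B2: IN[B2] = OUT[B1] = {a@B1, b@B2, c@B2, d@B0, e@B0}
Applying B2's transfer function to that IN value gives OUT[B2] (row B2 above).

Answer: {a@B1, b@B2, c@B2, d@B0, e@B0}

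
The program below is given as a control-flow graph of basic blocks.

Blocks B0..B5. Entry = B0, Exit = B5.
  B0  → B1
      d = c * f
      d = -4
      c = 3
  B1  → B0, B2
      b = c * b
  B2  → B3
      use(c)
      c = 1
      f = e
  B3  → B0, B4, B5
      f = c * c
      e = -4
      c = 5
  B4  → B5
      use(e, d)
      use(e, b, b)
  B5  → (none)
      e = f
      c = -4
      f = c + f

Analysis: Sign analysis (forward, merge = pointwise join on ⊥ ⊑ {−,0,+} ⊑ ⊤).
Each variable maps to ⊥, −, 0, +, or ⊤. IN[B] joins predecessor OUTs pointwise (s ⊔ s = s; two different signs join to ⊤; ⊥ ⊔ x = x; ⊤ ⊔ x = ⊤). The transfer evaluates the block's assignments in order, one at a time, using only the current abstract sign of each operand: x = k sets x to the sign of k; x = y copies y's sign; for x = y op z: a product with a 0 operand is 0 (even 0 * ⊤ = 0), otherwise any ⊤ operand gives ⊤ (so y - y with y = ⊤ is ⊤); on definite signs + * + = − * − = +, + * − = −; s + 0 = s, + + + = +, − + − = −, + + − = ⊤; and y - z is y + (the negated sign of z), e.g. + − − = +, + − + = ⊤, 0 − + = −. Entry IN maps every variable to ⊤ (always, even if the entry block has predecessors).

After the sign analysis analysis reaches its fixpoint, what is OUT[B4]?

Per-block solution:
  B0:  IN=(all ⊤)  OUT={c:+, d:-; rest ⊤}
  B1:  IN={c:+, d:-; rest ⊤}  OUT={c:+, d:-; rest ⊤}
  B2:  IN={c:+, d:-; rest ⊤}  OUT={c:+, d:-; rest ⊤}
  B3:  IN={c:+, d:-; rest ⊤}  OUT={c:+, d:-, e:-, f:+; rest ⊤}
  B4:  IN={c:+, d:-, e:-, f:+; rest ⊤}  OUT={c:+, d:-, e:-, f:+; rest ⊤}
  B5:  IN={c:+, d:-, e:-, f:+; rest ⊤}  OUT={c:-, d:-, e:+; rest ⊤}

Merge at B4: IN[B4] = OUT[B3] = {a: ⊤, b: ⊤, c: +, d: -, e: -, f: +}
Applying B4's transfer function to that IN value gives OUT[B4] (row B4 above).

Answer: {a: ⊤, b: ⊤, c: +, d: -, e: -, f: +}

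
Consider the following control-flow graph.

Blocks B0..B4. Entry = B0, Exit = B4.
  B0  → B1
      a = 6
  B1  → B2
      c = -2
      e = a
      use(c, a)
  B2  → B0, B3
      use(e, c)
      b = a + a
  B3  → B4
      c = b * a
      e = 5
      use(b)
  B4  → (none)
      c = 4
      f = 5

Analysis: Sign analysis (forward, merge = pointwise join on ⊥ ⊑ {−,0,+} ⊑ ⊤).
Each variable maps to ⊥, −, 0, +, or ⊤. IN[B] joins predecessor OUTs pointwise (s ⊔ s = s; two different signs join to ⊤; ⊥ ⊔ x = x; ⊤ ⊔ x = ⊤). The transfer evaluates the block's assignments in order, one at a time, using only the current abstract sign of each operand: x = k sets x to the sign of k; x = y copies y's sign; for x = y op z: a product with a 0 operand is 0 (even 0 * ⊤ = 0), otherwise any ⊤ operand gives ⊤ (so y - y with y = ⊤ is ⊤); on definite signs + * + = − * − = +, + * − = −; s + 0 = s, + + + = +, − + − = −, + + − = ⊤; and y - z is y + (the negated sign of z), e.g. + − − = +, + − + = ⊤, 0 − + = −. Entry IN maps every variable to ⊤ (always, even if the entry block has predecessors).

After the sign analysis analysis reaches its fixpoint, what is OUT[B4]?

Fixpoint table:
  B0:  IN=(all ⊤)  OUT={a:+; rest ⊤}
  B1:  IN={a:+; rest ⊤}  OUT={a:+, c:-, e:+; rest ⊤}
  B2:  IN={a:+, c:-, e:+; rest ⊤}  OUT={a:+, b:+, c:-, e:+; rest ⊤}
  B3:  IN={a:+, b:+, c:-, e:+; rest ⊤}  OUT={a:+, b:+, c:+, e:+; rest ⊤}
  B4:  IN={a:+, b:+, c:+, e:+; rest ⊤}  OUT={a:+, b:+, c:+, e:+, f:+; rest ⊤}

Merge at B4: IN[B4] = OUT[B3] = {a: +, b: +, c: +, d: ⊤, e: +, f: ⊤}
Applying B4's transfer function to that IN value gives OUT[B4] (row B4 above).

Answer: {a: +, b: +, c: +, d: ⊤, e: +, f: +}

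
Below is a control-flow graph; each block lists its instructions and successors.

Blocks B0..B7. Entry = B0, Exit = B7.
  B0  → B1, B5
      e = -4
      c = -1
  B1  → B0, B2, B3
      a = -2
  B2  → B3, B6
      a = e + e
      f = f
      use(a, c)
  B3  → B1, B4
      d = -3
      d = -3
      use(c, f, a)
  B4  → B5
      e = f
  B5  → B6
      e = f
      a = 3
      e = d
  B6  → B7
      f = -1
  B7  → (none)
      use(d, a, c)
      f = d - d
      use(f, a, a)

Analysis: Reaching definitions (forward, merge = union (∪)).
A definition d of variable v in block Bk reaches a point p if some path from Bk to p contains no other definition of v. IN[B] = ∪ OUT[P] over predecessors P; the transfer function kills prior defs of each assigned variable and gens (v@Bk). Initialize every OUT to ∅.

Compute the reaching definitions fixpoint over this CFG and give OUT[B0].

Answer: {a@B1, c@B0, d@B3, e@B0, f@B2}

Derivation:
Per-block solution:
  B0: | IN={a@B1, c@B0, d@B3, e@B0, f@B2} | OUT={a@B1, c@B0, d@B3, e@B0, f@B2}
  B1: | IN={a@B1, a@B2, c@B0, d@B3, e@B0, f@B2} | OUT={a@B1, c@B0, d@B3, e@B0, f@B2}
  B2: | IN={a@B1, c@B0, d@B3, e@B0, f@B2} | OUT={a@B2, c@B0, d@B3, e@B0, f@B2}
  B3: | IN={a@B1, a@B2, c@B0, d@B3, e@B0, f@B2} | OUT={a@B1, a@B2, c@B0, d@B3, e@B0, f@B2}
  B4: | IN={a@B1, a@B2, c@B0, d@B3, e@B0, f@B2} | OUT={a@B1, a@B2, c@B0, d@B3, e@B4, f@B2}
  B5: | IN={a@B1, a@B2, c@B0, d@B3, e@B0, e@B4, f@B2} | OUT={a@B5, c@B0, d@B3, e@B5, f@B2}
  B6: | IN={a@B2, a@B5, c@B0, d@B3, e@B0, e@B5, f@B2} | OUT={a@B2, a@B5, c@B0, d@B3, e@B0, e@B5, f@B6}
  B7: | IN={a@B2, a@B5, c@B0, d@B3, e@B0, e@B5, f@B6} | OUT={a@B2, a@B5, c@B0, d@B3, e@B0, e@B5, f@B7}

Merge at B0 (entry node, so the boundary value {} is joined with the incoming edge(s)): IN[B0] = {} ⊔ OUT[B1] = {a@B1, c@B0, d@B3, e@B0, f@B2}
Applying B0's transfer function to that IN value gives OUT[B0] (row B0 above).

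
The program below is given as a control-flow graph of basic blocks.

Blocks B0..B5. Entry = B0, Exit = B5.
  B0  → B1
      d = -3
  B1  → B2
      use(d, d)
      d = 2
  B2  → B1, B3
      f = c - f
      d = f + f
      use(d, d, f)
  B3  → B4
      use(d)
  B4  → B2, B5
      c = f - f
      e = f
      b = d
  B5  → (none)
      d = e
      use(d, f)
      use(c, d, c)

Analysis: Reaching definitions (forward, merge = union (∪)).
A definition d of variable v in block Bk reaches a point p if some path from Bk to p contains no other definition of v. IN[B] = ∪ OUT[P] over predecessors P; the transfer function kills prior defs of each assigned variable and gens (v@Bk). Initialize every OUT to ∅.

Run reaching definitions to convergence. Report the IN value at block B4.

Converged values:
  B0: | IN={} | OUT={d@B0}
  B1: | IN={b@B4, c@B4, d@B0, d@B2, e@B4, f@B2} | OUT={b@B4, c@B4, d@B1, e@B4, f@B2}
  B2: | IN={b@B4, c@B4, d@B1, d@B2, e@B4, f@B2} | OUT={b@B4, c@B4, d@B2, e@B4, f@B2}
  B3: | IN={b@B4, c@B4, d@B2, e@B4, f@B2} | OUT={b@B4, c@B4, d@B2, e@B4, f@B2}
  B4: | IN={b@B4, c@B4, d@B2, e@B4, f@B2} | OUT={b@B4, c@B4, d@B2, e@B4, f@B2}
  B5: | IN={b@B4, c@B4, d@B2, e@B4, f@B2} | OUT={b@B4, c@B4, d@B5, e@B4, f@B2}

Merge at B4: IN[B4] = OUT[B3] = {b@B4, c@B4, d@B2, e@B4, f@B2}

Answer: {b@B4, c@B4, d@B2, e@B4, f@B2}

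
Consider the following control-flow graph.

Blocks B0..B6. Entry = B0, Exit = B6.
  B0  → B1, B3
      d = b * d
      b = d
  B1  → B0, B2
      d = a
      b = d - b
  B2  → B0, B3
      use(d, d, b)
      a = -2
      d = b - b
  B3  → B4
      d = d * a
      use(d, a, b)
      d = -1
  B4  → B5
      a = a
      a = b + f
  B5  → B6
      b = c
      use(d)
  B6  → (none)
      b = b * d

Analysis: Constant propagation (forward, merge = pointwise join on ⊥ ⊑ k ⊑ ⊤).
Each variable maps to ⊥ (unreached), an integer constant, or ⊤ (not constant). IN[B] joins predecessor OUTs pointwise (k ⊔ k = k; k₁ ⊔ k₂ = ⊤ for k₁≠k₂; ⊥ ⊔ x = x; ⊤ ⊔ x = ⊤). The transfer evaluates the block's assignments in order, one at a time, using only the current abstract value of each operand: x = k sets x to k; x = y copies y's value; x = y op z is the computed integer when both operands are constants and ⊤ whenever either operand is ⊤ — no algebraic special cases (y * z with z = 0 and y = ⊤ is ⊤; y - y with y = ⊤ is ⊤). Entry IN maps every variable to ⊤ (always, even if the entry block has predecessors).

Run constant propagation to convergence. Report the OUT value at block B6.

Fixpoint table:
  B0:  IN=(all ⊤)  OUT=(all ⊤)
  B1:  IN=(all ⊤)  OUT=(all ⊤)
  B2:  IN=(all ⊤)  OUT={a:-2; rest ⊤}
  B3:  IN=(all ⊤)  OUT={d:-1; rest ⊤}
  B4:  IN={d:-1; rest ⊤}  OUT={d:-1; rest ⊤}
  B5:  IN={d:-1; rest ⊤}  OUT={d:-1; rest ⊤}
  B6:  IN={d:-1; rest ⊤}  OUT={d:-1; rest ⊤}

Merge at B6: IN[B6] = OUT[B5] = {a: ⊤, b: ⊤, c: ⊤, d: -1, e: ⊤, f: ⊤}
Applying B6's transfer function to that IN value gives OUT[B6] (row B6 above).

Answer: {a: ⊤, b: ⊤, c: ⊤, d: -1, e: ⊤, f: ⊤}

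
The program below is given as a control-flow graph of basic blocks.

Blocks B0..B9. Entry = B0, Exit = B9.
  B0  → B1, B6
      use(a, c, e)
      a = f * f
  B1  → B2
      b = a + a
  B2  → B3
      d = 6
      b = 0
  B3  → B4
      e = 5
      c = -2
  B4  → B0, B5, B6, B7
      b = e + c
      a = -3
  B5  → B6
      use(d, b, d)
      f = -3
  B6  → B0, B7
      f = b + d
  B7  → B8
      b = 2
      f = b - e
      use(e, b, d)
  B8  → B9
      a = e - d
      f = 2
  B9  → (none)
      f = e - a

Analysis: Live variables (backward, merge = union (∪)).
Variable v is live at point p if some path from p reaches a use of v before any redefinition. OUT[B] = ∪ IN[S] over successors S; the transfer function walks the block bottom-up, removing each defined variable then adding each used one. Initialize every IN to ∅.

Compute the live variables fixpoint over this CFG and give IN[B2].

Per-block solution:
  B0: | IN={a, b, c, d, e, f} | OUT={a, b, c, d, e, f}
  B1: | IN={a, f} | OUT={f}
  B2: | IN={f} | OUT={d, f}
  B3: | IN={d, f} | OUT={c, d, e, f}
  B4: | IN={c, d, e, f} | OUT={a, b, c, d, e, f}
  B5: | IN={a, b, c, d, e} | OUT={a, b, c, d, e}
  B6: | IN={a, b, c, d, e} | OUT={a, b, c, d, e, f}
  B7: | IN={d, e} | OUT={d, e}
  B8: | IN={d, e} | OUT={a, e}
  B9: | IN={a, e} | OUT={}

Merge at B2: OUT[B2] = IN[B3] = {d, f}
Applying B2's transfer function to that OUT value gives IN[B2] (row B2 above).

Answer: {f}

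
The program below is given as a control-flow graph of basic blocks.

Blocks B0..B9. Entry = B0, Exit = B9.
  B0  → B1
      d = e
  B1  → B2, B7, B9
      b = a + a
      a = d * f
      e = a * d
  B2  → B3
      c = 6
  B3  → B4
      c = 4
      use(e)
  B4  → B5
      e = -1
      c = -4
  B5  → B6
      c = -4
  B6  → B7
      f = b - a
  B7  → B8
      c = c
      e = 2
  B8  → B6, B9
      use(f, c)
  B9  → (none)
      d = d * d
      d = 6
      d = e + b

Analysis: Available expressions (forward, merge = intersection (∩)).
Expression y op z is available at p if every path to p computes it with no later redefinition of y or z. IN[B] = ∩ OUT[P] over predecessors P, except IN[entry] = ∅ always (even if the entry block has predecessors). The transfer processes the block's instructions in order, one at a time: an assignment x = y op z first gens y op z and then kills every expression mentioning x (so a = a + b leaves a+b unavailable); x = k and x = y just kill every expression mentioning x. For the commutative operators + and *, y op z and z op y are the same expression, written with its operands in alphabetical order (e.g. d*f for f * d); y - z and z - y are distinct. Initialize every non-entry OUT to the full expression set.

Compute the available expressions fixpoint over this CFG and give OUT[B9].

Answer: {b+e}

Trace:
Per-block solution:
  B0:  IN={}  OUT={}
  B1:  IN={}  OUT={a*d, d*f}
  B2:  IN={a*d, d*f}  OUT={a*d, d*f}
  B3:  IN={a*d, d*f}  OUT={a*d, d*f}
  B4:  IN={a*d, d*f}  OUT={a*d, d*f}
  B5:  IN={a*d, d*f}  OUT={a*d, d*f}
  B6:  IN={a*d}  OUT={a*d, b-a}
  B7:  IN={a*d}  OUT={a*d}
  B8:  IN={a*d}  OUT={a*d}
  B9:  IN={a*d}  OUT={b+e}

Merge at B9: IN[B9] = OUT[B1] ∩ OUT[B8] = {a*d}
Applying B9's transfer function to that IN value gives OUT[B9] (row B9 above).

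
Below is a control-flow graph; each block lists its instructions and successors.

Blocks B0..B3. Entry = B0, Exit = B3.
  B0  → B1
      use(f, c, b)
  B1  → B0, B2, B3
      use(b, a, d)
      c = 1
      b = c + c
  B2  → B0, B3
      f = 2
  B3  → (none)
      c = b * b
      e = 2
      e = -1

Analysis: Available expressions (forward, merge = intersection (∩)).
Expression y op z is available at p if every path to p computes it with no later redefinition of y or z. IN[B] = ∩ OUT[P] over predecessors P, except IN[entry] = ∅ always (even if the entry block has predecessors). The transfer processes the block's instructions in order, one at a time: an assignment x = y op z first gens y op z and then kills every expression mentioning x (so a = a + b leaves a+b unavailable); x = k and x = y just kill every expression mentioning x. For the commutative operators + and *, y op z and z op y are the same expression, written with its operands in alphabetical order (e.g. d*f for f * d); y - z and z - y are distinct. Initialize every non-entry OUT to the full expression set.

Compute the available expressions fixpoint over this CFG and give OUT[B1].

Answer: {c+c}

Derivation:
Converged values:
  B0:   IN={}   OUT={}
  B1:   IN={}   OUT={c+c}
  B2:   IN={c+c}   OUT={c+c}
  B3:   IN={c+c}   OUT={b*b}

Merge at B1: IN[B1] = OUT[B0] = {}
Applying B1's transfer function to that IN value gives OUT[B1] (row B1 above).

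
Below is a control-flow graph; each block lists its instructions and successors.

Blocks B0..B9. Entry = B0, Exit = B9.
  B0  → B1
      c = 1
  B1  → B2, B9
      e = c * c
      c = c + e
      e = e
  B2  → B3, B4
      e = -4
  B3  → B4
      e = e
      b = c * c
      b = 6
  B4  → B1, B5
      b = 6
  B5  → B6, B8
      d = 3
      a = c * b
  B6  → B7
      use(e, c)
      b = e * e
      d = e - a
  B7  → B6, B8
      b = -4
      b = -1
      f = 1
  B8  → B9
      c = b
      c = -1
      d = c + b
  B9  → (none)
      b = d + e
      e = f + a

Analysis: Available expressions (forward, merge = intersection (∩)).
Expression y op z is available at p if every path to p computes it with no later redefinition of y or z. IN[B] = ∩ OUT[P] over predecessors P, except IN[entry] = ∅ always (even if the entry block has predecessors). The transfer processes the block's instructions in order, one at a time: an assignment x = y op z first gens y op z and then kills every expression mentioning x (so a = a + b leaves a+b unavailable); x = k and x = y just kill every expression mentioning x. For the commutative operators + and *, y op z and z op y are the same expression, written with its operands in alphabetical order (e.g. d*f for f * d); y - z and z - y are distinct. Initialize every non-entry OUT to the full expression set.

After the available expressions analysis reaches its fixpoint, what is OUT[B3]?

Fixpoint table:
  B0:   IN={}   OUT={}
  B1:   IN={}   OUT={}
  B2:   IN={}   OUT={}
  B3:   IN={}   OUT={c*c}
  B4:   IN={}   OUT={}
  B5:   IN={}   OUT={b*c}
  B6:   IN={}   OUT={e*e, e-a}
  B7:   IN={e*e, e-a}   OUT={e*e, e-a}
  B8:   IN={}   OUT={b+c}
  B9:   IN={}   OUT={a+f}

Merge at B3: IN[B3] = OUT[B2] = {}
Applying B3's transfer function to that IN value gives OUT[B3] (row B3 above).

Answer: {c*c}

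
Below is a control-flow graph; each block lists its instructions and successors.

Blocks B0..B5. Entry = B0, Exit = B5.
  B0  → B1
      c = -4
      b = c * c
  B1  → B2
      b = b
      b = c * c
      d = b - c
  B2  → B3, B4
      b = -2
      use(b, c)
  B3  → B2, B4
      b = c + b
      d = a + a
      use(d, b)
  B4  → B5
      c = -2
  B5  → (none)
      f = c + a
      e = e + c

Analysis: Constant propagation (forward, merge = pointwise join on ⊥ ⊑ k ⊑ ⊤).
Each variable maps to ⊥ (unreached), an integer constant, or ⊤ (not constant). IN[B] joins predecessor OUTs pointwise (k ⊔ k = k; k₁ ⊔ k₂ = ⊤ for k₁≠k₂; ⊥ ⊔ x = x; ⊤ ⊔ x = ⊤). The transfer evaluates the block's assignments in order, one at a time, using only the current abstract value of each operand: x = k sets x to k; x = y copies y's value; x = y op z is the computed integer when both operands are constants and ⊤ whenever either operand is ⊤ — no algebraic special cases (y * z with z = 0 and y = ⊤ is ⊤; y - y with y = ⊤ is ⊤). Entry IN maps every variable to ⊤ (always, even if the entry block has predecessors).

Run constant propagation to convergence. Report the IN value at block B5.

Answer: {a: ⊤, b: ⊤, c: -2, d: ⊤, e: ⊤, f: ⊤}

Working:
Per-block solution:
  B0:   IN=(all ⊤)   OUT={b:16, c:-4; rest ⊤}
  B1:   IN={b:16, c:-4; rest ⊤}   OUT={b:16, c:-4, d:20; rest ⊤}
  B2:   IN={c:-4; rest ⊤}   OUT={b:-2, c:-4; rest ⊤}
  B3:   IN={b:-2, c:-4; rest ⊤}   OUT={b:-6, c:-4; rest ⊤}
  B4:   IN={c:-4; rest ⊤}   OUT={c:-2; rest ⊤}
  B5:   IN={c:-2; rest ⊤}   OUT={c:-2; rest ⊤}

Merge at B5: IN[B5] = OUT[B4] = {a: ⊤, b: ⊤, c: -2, d: ⊤, e: ⊤, f: ⊤}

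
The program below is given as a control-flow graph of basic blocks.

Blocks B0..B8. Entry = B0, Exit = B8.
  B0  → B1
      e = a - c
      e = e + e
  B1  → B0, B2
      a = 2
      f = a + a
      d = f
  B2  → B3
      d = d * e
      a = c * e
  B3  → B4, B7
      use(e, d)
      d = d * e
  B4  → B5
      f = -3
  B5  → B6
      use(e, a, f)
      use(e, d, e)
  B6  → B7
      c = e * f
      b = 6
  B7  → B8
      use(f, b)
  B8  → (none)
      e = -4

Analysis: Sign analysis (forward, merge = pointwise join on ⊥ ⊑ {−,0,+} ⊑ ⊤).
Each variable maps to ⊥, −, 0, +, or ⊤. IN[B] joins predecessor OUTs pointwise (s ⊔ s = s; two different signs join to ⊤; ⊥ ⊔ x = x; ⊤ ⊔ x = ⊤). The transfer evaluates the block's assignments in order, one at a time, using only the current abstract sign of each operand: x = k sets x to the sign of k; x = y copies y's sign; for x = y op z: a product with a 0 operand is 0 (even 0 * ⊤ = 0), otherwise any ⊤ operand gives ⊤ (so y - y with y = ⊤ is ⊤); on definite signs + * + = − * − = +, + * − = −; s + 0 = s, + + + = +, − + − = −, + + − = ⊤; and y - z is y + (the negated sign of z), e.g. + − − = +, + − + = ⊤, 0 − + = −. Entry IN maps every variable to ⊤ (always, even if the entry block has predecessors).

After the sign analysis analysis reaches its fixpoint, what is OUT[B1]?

Per-block solution:
  B0: | IN=(all ⊤) | OUT=(all ⊤)
  B1: | IN=(all ⊤) | OUT={a:+, d:+, f:+; rest ⊤}
  B2: | IN={a:+, d:+, f:+; rest ⊤} | OUT={f:+; rest ⊤}
  B3: | IN={f:+; rest ⊤} | OUT={f:+; rest ⊤}
  B4: | IN={f:+; rest ⊤} | OUT={f:-; rest ⊤}
  B5: | IN={f:-; rest ⊤} | OUT={f:-; rest ⊤}
  B6: | IN={f:-; rest ⊤} | OUT={b:+, f:-; rest ⊤}
  B7: | IN=(all ⊤) | OUT=(all ⊤)
  B8: | IN=(all ⊤) | OUT={e:-; rest ⊤}

Merge at B1: IN[B1] = OUT[B0] = {a: ⊤, b: ⊤, c: ⊤, d: ⊤, e: ⊤, f: ⊤}
Applying B1's transfer function to that IN value gives OUT[B1] (row B1 above).

Answer: {a: +, b: ⊤, c: ⊤, d: +, e: ⊤, f: +}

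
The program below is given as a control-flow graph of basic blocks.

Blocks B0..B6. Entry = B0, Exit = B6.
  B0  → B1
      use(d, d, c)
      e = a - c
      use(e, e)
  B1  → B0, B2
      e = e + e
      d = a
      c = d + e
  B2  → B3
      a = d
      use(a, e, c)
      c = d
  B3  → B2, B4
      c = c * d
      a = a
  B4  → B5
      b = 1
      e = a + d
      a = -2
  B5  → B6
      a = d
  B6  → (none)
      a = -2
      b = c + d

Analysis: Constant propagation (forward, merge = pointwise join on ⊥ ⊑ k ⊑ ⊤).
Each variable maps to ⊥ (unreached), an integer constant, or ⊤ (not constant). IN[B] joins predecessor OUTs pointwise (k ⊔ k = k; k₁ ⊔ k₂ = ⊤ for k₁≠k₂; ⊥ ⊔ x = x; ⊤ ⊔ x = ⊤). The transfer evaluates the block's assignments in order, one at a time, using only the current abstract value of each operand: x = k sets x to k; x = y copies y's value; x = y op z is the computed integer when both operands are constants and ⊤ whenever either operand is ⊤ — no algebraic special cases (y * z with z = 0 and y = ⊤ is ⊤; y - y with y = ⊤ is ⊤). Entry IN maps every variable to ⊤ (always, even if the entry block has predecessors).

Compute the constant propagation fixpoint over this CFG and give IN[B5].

Answer: {a: -2, b: 1, c: ⊤, d: ⊤, e: ⊤, f: ⊤}

Trace:
Fixpoint table:
  B0: | IN=(all ⊤) | OUT=(all ⊤)
  B1: | IN=(all ⊤) | OUT=(all ⊤)
  B2: | IN=(all ⊤) | OUT=(all ⊤)
  B3: | IN=(all ⊤) | OUT=(all ⊤)
  B4: | IN=(all ⊤) | OUT={a:-2, b:1; rest ⊤}
  B5: | IN={a:-2, b:1; rest ⊤} | OUT={b:1; rest ⊤}
  B6: | IN={b:1; rest ⊤} | OUT={a:-2; rest ⊤}

Merge at B5: IN[B5] = OUT[B4] = {a: -2, b: 1, c: ⊤, d: ⊤, e: ⊤, f: ⊤}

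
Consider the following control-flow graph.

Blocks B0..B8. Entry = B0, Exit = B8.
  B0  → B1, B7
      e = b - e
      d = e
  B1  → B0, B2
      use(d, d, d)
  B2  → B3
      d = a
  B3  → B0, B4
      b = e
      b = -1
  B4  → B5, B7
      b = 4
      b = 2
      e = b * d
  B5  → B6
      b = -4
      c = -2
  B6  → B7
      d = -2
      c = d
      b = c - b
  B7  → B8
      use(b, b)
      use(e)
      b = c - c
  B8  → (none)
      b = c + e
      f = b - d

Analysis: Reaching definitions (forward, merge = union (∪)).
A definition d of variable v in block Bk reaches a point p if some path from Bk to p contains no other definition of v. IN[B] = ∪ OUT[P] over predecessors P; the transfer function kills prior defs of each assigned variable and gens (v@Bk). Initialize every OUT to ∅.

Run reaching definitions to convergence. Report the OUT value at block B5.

Answer: {b@B5, c@B5, d@B2, e@B4}

Working:
Per-block solution:
  B0:  IN={b@B3, d@B0, d@B2, e@B0}  OUT={b@B3, d@B0, e@B0}
  B1:  IN={b@B3, d@B0, e@B0}  OUT={b@B3, d@B0, e@B0}
  B2:  IN={b@B3, d@B0, e@B0}  OUT={b@B3, d@B2, e@B0}
  B3:  IN={b@B3, d@B2, e@B0}  OUT={b@B3, d@B2, e@B0}
  B4:  IN={b@B3, d@B2, e@B0}  OUT={b@B4, d@B2, e@B4}
  B5:  IN={b@B4, d@B2, e@B4}  OUT={b@B5, c@B5, d@B2, e@B4}
  B6:  IN={b@B5, c@B5, d@B2, e@B4}  OUT={b@B6, c@B6, d@B6, e@B4}
  B7:  IN={b@B3, b@B4, b@B6, c@B6, d@B0, d@B2, d@B6, e@B0, e@B4}  OUT={b@B7, c@B6, d@B0, d@B2, d@B6, e@B0, e@B4}
  B8:  IN={b@B7, c@B6, d@B0, d@B2, d@B6, e@B0, e@B4}  OUT={b@B8, c@B6, d@B0, d@B2, d@B6, e@B0, e@B4, f@B8}

Merge at B5: IN[B5] = OUT[B4] = {b@B4, d@B2, e@B4}
Applying B5's transfer function to that IN value gives OUT[B5] (row B5 above).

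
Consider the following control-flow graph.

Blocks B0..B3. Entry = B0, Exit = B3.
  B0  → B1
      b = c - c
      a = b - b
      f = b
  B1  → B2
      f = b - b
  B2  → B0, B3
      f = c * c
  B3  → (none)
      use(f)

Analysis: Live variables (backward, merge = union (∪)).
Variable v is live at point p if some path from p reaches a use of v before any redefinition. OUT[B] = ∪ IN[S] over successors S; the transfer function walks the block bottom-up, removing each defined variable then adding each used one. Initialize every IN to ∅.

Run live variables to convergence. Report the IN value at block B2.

Answer: {c}

Working:
Converged values:
  B0: | IN={c} | OUT={b, c}
  B1: | IN={b, c} | OUT={c}
  B2: | IN={c} | OUT={c, f}
  B3: | IN={f} | OUT={}

Merge at B2: OUT[B2] = IN[B0] ⊔ IN[B3] = {c, f}
Applying B2's transfer function to that OUT value gives IN[B2] (row B2 above).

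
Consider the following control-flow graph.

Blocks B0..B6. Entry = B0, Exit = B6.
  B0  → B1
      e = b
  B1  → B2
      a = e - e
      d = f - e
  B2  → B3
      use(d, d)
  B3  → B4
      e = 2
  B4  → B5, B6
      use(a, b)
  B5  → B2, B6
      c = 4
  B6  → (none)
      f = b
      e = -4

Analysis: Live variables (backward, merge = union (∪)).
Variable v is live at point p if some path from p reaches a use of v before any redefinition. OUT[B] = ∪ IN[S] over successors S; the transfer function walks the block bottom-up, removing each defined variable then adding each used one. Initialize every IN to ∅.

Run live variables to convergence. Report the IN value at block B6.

Answer: {b}

Working:
Converged values:
  B0: | IN={b, f} | OUT={b, e, f}
  B1: | IN={b, e, f} | OUT={a, b, d}
  B2: | IN={a, b, d} | OUT={a, b, d}
  B3: | IN={a, b, d} | OUT={a, b, d}
  B4: | IN={a, b, d} | OUT={a, b, d}
  B5: | IN={a, b, d} | OUT={a, b, d}
  B6: | IN={b} | OUT={}

B6 is the boundary node: OUT[B6] = {}
Applying B6's transfer function to that OUT value gives IN[B6] (row B6 above).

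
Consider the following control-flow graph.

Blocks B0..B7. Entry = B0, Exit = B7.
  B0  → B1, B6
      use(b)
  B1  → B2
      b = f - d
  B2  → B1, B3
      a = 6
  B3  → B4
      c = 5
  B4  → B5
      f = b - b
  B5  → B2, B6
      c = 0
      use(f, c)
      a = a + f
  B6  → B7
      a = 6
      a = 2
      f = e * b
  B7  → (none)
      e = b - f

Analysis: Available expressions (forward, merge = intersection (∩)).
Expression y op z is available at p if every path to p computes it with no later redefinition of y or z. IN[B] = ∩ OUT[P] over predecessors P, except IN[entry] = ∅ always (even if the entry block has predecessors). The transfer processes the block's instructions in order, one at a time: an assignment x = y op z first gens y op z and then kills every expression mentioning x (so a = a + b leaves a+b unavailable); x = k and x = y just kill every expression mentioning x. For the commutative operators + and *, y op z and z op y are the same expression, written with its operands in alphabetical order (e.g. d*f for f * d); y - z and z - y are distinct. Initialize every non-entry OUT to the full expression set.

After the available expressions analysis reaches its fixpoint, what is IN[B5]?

Answer: {b-b}

Derivation:
Converged values:
  B0:  IN={}  OUT={}
  B1:  IN={}  OUT={f-d}
  B2:  IN={}  OUT={}
  B3:  IN={}  OUT={}
  B4:  IN={}  OUT={b-b}
  B5:  IN={b-b}  OUT={b-b}
  B6:  IN={}  OUT={b*e}
  B7:  IN={b*e}  OUT={b-f}

Merge at B5: IN[B5] = OUT[B4] = {b-b}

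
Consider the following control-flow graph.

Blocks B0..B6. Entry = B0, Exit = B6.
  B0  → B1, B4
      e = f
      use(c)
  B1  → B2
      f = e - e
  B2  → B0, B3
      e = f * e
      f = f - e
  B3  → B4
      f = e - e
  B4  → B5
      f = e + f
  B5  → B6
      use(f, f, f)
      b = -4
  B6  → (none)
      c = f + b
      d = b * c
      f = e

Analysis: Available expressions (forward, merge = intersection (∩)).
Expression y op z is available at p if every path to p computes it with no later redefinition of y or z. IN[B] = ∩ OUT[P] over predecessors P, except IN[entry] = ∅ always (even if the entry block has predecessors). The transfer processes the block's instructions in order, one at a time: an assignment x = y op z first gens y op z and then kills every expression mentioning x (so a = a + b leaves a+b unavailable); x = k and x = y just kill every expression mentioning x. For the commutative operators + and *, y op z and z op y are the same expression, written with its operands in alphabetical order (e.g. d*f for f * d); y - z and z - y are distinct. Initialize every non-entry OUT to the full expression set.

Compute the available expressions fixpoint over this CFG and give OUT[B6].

Answer: {b*c}

Working:
Converged values:
  B0:   IN={}   OUT={}
  B1:   IN={}   OUT={e-e}
  B2:   IN={e-e}   OUT={}
  B3:   IN={}   OUT={e-e}
  B4:   IN={}   OUT={}
  B5:   IN={}   OUT={}
  B6:   IN={}   OUT={b*c}

Merge at B6: IN[B6] = OUT[B5] = {}
Applying B6's transfer function to that IN value gives OUT[B6] (row B6 above).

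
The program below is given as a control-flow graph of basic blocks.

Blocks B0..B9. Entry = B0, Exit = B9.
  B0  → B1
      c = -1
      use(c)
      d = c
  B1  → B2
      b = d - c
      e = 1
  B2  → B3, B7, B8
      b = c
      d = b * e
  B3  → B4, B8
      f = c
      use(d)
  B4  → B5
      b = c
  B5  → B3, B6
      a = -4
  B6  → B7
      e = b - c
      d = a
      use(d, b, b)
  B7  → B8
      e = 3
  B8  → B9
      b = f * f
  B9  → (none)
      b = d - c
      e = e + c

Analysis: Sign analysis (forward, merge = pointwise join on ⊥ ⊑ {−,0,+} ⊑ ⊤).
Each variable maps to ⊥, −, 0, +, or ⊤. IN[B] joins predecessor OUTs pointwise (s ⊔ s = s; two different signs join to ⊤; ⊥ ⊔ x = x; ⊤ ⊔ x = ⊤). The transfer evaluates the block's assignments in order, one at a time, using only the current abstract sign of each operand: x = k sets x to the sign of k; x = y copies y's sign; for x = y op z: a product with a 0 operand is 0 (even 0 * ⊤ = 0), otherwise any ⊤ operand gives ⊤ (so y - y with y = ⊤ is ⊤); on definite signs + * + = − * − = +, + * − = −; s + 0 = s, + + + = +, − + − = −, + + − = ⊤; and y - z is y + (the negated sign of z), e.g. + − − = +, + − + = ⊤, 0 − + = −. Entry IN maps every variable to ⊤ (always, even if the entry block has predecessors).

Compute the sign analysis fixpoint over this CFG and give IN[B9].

Converged values:
  B0: | IN=(all ⊤) | OUT={c:-, d:-; rest ⊤}
  B1: | IN={c:-, d:-; rest ⊤} | OUT={c:-, d:-, e:+; rest ⊤}
  B2: | IN={c:-, d:-, e:+; rest ⊤} | OUT={b:-, c:-, d:-, e:+; rest ⊤}
  B3: | IN={b:-, c:-, d:-, e:+; rest ⊤} | OUT={b:-, c:-, d:-, e:+, f:-; rest ⊤}
  B4: | IN={b:-, c:-, d:-, e:+, f:-; rest ⊤} | OUT={b:-, c:-, d:-, e:+, f:-; rest ⊤}
  B5: | IN={b:-, c:-, d:-, e:+, f:-; rest ⊤} | OUT={a:-, b:-, c:-, d:-, e:+, f:-; rest ⊤}
  B6: | IN={a:-, b:-, c:-, d:-, e:+, f:-; rest ⊤} | OUT={a:-, b:-, c:-, d:-, f:-; rest ⊤}
  B7: | IN={b:-, c:-, d:-; rest ⊤} | OUT={b:-, c:-, d:-, e:+; rest ⊤}
  B8: | IN={b:-, c:-, d:-, e:+; rest ⊤} | OUT={c:-, d:-, e:+; rest ⊤}
  B9: | IN={c:-, d:-, e:+; rest ⊤} | OUT={c:-, d:-; rest ⊤}

Merge at B9: IN[B9] = OUT[B8] = {a: ⊤, b: ⊤, c: -, d: -, e: +, f: ⊤}

Answer: {a: ⊤, b: ⊤, c: -, d: -, e: +, f: ⊤}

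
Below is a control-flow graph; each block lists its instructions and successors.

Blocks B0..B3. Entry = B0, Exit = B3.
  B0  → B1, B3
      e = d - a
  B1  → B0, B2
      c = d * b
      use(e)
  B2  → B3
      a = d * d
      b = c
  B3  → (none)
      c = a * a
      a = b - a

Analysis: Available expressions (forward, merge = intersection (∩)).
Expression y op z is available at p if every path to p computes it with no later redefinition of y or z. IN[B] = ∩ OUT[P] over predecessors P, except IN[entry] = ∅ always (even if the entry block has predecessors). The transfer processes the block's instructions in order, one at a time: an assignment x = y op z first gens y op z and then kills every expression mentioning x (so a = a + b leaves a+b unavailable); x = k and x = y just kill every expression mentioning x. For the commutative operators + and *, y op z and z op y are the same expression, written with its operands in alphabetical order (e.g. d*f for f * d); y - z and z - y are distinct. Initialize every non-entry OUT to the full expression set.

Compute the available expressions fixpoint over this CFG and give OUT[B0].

Answer: {d-a}

Derivation:
Fixpoint table:
  B0:  IN={}  OUT={d-a}
  B1:  IN={d-a}  OUT={b*d, d-a}
  B2:  IN={b*d, d-a}  OUT={d*d}
  B3:  IN={}  OUT={}

Merge at B0 (entry node, so the boundary value {} is joined with the incoming edge(s)): IN[B0] = {} ∩ OUT[B1] = {}
Applying B0's transfer function to that IN value gives OUT[B0] (row B0 above).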